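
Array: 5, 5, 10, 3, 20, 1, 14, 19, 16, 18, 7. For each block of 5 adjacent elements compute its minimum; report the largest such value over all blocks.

(5, 5, 10, 3, 20) → min 3
(5, 10, 3, 20, 1) → min 1
(10, 3, 20, 1, 14) → min 1
(3, 20, 1, 14, 19) → min 1
(20, 1, 14, 19, 16) → min 1
(1, 14, 19, 16, 18) → min 1
(14, 19, 16, 18, 7) → min 7
Largest of these is 7.

7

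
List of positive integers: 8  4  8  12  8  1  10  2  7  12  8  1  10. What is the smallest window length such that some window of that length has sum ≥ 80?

add 8: running sum 8 < 80
add 4: running sum 12 < 80
add 8: running sum 20 < 80
add 12: running sum 32 < 80
add 8: running sum 40 < 80
add 1: running sum 41 < 80
add 10: running sum 51 < 80
add 2: running sum 53 < 80
add 7: running sum 60 < 80
add 12: running sum 72 < 80
end 10: [8, 4, 8, 12, 8, 1, 10, 2, 7, 12, 8] sum 80, len 11
end 11: [8, 4, 8, 12, 8, 1, 10, 2, 7, 12, 8, 1] sum 81, len 12
end 12: [4, 8, 12, 8, 1, 10, 2, 7, 12, 8, 1, 10] sum 83, len 12
Shortest qualifying length: 11.

11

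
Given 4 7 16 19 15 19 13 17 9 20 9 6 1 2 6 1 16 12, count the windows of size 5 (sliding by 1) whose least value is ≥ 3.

4 7 16 19 15 → min 4  ≥ 3 ✓
7 16 19 15 19 → min 7  ≥ 3 ✓
16 19 15 19 13 → min 13  ≥ 3 ✓
19 15 19 13 17 → min 13  ≥ 3 ✓
15 19 13 17 9 → min 9  ≥ 3 ✓
19 13 17 9 20 → min 9  ≥ 3 ✓
13 17 9 20 9 → min 9  ≥ 3 ✓
17 9 20 9 6 → min 6  ≥ 3 ✓
9 20 9 6 1 → min 1
20 9 6 1 2 → min 1
9 6 1 2 6 → min 1
6 1 2 6 1 → min 1
1 2 6 1 16 → min 1
2 6 1 16 12 → min 1
8 windows satisfy the condition.

8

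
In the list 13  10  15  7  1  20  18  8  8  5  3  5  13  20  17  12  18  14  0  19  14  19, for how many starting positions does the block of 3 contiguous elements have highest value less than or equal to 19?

(13, 10, 15) → max 15  ≤ 19 ✓
(10, 15, 7) → max 15  ≤ 19 ✓
(15, 7, 1) → max 15  ≤ 19 ✓
(7, 1, 20) → max 20
(1, 20, 18) → max 20
(20, 18, 8) → max 20
(18, 8, 8) → max 18  ≤ 19 ✓
(8, 8, 5) → max 8  ≤ 19 ✓
(8, 5, 3) → max 8  ≤ 19 ✓
(5, 3, 5) → max 5  ≤ 19 ✓
(3, 5, 13) → max 13  ≤ 19 ✓
(5, 13, 20) → max 20
(13, 20, 17) → max 20
(20, 17, 12) → max 20
(17, 12, 18) → max 18  ≤ 19 ✓
(12, 18, 14) → max 18  ≤ 19 ✓
(18, 14, 0) → max 18  ≤ 19 ✓
(14, 0, 19) → max 19  ≤ 19 ✓
(0, 19, 14) → max 19  ≤ 19 ✓
(19, 14, 19) → max 19  ≤ 19 ✓
14 windows satisfy the condition.

14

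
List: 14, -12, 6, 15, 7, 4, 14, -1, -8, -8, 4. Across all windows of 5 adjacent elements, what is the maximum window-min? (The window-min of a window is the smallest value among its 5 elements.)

[14, -12, 6, 15, 7] → min -12
[-12, 6, 15, 7, 4] → min -12
[6, 15, 7, 4, 14] → min 4
[15, 7, 4, 14, -1] → min -1
[7, 4, 14, -1, -8] → min -8
[4, 14, -1, -8, -8] → min -8
[14, -1, -8, -8, 4] → min -8
Maximum of these is 4.

4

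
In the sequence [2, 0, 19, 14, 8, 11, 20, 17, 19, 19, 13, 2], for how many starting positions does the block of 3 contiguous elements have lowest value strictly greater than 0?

8

(2, 0, 19) → min 0
(0, 19, 14) → min 0
(19, 14, 8) → min 8  > 0 ✓
(14, 8, 11) → min 8  > 0 ✓
(8, 11, 20) → min 8  > 0 ✓
(11, 20, 17) → min 11  > 0 ✓
(20, 17, 19) → min 17  > 0 ✓
(17, 19, 19) → min 17  > 0 ✓
(19, 19, 13) → min 13  > 0 ✓
(19, 13, 2) → min 2  > 0 ✓
8 windows satisfy the condition.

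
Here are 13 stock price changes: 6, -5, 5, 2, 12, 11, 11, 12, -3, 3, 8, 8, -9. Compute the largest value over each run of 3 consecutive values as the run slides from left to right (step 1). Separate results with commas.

6, 5, 12, 12, 12, 12, 12, 12, 8, 8, 8

(6, -5, 5) → max 6
(-5, 5, 2) → max 5
(5, 2, 12) → max 12
(2, 12, 11) → max 12
(12, 11, 11) → max 12
(11, 11, 12) → max 12
(11, 12, -3) → max 12
(12, -3, 3) → max 12
(-3, 3, 8) → max 8
(3, 8, 8) → max 8
(8, 8, -9) → max 8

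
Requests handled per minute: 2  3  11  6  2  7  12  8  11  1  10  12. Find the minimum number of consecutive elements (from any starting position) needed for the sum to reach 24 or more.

3

add 2: running sum 2 < 24
add 3: running sum 5 < 24
add 11: running sum 16 < 24
add 6: running sum 22 < 24
end 4: [2, 3, 11, 6, 2] sum 24, len 5
end 5: [11, 6, 2, 7] sum 26, len 4
end 6: [6, 2, 7, 12] sum 27, len 4
end 7: [7, 12, 8] sum 27, len 3
end 8: [12, 8, 11] sum 31, len 3
end 9: [12, 8, 11, 1] sum 32, len 4
end 10: [8, 11, 1, 10] sum 30, len 4
end 11: [11, 1, 10, 12] sum 34, len 4
Shortest qualifying length: 3.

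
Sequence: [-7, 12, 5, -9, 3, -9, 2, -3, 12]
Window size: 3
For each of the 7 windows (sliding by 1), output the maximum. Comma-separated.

Sliding a size-3 window across the 9 values:
(-7, 12, 5) → max 12
(12, 5, -9) → max 12
(5, -9, 3) → max 5
(-9, 3, -9) → max 3
(3, -9, 2) → max 3
(-9, 2, -3) → max 2
(2, -3, 12) → max 12

12, 12, 5, 3, 3, 2, 12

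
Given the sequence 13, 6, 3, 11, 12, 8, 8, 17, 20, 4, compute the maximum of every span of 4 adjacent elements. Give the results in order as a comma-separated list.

13, 12, 12, 12, 17, 20, 20

Sliding a size-4 window across the 10 values:
[13, 6, 3, 11] → max 13
[6, 3, 11, 12] → max 12
[3, 11, 12, 8] → max 12
[11, 12, 8, 8] → max 12
[12, 8, 8, 17] → max 17
[8, 8, 17, 20] → max 20
[8, 17, 20, 4] → max 20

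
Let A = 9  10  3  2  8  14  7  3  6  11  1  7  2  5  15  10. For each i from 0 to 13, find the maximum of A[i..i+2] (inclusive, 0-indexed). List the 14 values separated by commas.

Sliding a size-3 window across the 16 values:
9 10 3 → max 10
10 3 2 → max 10
3 2 8 → max 8
2 8 14 → max 14
8 14 7 → max 14
14 7 3 → max 14
7 3 6 → max 7
3 6 11 → max 11
6 11 1 → max 11
11 1 7 → max 11
1 7 2 → max 7
7 2 5 → max 7
2 5 15 → max 15
5 15 10 → max 15

10, 10, 8, 14, 14, 14, 7, 11, 11, 11, 7, 7, 15, 15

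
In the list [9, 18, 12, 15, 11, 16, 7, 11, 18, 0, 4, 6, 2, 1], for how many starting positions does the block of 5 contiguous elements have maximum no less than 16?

[9, 18, 12, 15, 11] → max 18  ≥ 16 ✓
[18, 12, 15, 11, 16] → max 18  ≥ 16 ✓
[12, 15, 11, 16, 7] → max 16  ≥ 16 ✓
[15, 11, 16, 7, 11] → max 16  ≥ 16 ✓
[11, 16, 7, 11, 18] → max 18  ≥ 16 ✓
[16, 7, 11, 18, 0] → max 18  ≥ 16 ✓
[7, 11, 18, 0, 4] → max 18  ≥ 16 ✓
[11, 18, 0, 4, 6] → max 18  ≥ 16 ✓
[18, 0, 4, 6, 2] → max 18  ≥ 16 ✓
[0, 4, 6, 2, 1] → max 6
9 windows satisfy the condition.

9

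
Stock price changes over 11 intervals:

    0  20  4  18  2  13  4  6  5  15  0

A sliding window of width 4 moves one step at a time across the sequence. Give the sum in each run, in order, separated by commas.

42, 44, 37, 37, 25, 28, 30, 26

0 20 4 18 → sum 42
20 4 18 2 → sum 44
4 18 2 13 → sum 37
18 2 13 4 → sum 37
2 13 4 6 → sum 25
13 4 6 5 → sum 28
4 6 5 15 → sum 30
6 5 15 0 → sum 26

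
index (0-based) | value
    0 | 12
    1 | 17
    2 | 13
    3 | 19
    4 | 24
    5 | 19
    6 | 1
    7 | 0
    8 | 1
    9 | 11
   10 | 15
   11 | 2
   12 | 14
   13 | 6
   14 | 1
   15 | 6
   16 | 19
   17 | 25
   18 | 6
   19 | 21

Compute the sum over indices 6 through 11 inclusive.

30

Elements at indices 6..11: 1, 0, 1, 11, 15, 2
sum(1, 0, 1, 11, 15, 2) = 30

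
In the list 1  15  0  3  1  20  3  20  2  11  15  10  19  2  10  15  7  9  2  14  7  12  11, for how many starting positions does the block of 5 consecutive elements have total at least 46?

12

[1, 15, 0, 3, 1] → sum 20
[15, 0, 3, 1, 20] → sum 39
[0, 3, 1, 20, 3] → sum 27
[3, 1, 20, 3, 20] → sum 47  ≥ 46 ✓
[1, 20, 3, 20, 2] → sum 46  ≥ 46 ✓
[20, 3, 20, 2, 11] → sum 56  ≥ 46 ✓
[3, 20, 2, 11, 15] → sum 51  ≥ 46 ✓
[20, 2, 11, 15, 10] → sum 58  ≥ 46 ✓
[2, 11, 15, 10, 19] → sum 57  ≥ 46 ✓
[11, 15, 10, 19, 2] → sum 57  ≥ 46 ✓
[15, 10, 19, 2, 10] → sum 56  ≥ 46 ✓
[10, 19, 2, 10, 15] → sum 56  ≥ 46 ✓
[19, 2, 10, 15, 7] → sum 53  ≥ 46 ✓
[2, 10, 15, 7, 9] → sum 43
[10, 15, 7, 9, 2] → sum 43
[15, 7, 9, 2, 14] → sum 47  ≥ 46 ✓
[7, 9, 2, 14, 7] → sum 39
[9, 2, 14, 7, 12] → sum 44
[2, 14, 7, 12, 11] → sum 46  ≥ 46 ✓
12 windows satisfy the condition.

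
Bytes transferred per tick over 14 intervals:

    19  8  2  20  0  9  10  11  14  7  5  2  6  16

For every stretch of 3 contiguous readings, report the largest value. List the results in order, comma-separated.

19, 20, 20, 20, 10, 11, 14, 14, 14, 7, 6, 16

Sliding a size-3 window across the 14 values:
(19, 8, 2) → max 19
(8, 2, 20) → max 20
(2, 20, 0) → max 20
(20, 0, 9) → max 20
(0, 9, 10) → max 10
(9, 10, 11) → max 11
(10, 11, 14) → max 14
(11, 14, 7) → max 14
(14, 7, 5) → max 14
(7, 5, 2) → max 7
(5, 2, 6) → max 6
(2, 6, 16) → max 16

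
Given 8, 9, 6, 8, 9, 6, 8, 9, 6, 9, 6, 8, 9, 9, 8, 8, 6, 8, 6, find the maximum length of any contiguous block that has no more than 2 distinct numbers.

5

Extend right; when distinct count exceeds 2, shrink from the left:
add 8: window [8] (1 distinct), len 1
add 9: window [8, 9] (2 distinct), len 2
add 6: window [9, 6] (2 distinct), len 2
add 8: window [6, 8] (2 distinct), len 2
add 9: window [8, 9] (2 distinct), len 2
add 6: window [9, 6] (2 distinct), len 2
add 8: window [6, 8] (2 distinct), len 2
add 9: window [8, 9] (2 distinct), len 2
add 6: window [9, 6] (2 distinct), len 2
add 9: window [9, 6, 9] (2 distinct), len 3
add 6: window [9, 6, 9, 6] (2 distinct), len 4
add 8: window [6, 8] (2 distinct), len 2
add 9: window [8, 9] (2 distinct), len 2
add 9: window [8, 9, 9] (2 distinct), len 3
add 8: window [8, 9, 9, 8] (2 distinct), len 4
add 8: window [8, 9, 9, 8, 8] (2 distinct), len 5
add 6: window [8, 8, 6] (2 distinct), len 3
add 8: window [8, 8, 6, 8] (2 distinct), len 4
add 6: window [8, 8, 6, 8, 6] (2 distinct), len 5
Longest length with ≤2 distinct: 5.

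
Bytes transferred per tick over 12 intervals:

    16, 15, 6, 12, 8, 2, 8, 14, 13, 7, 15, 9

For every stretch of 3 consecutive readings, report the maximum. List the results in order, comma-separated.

16, 15, 12, 12, 8, 14, 14, 14, 15, 15

16 15 6 → max 16
15 6 12 → max 15
6 12 8 → max 12
12 8 2 → max 12
8 2 8 → max 8
2 8 14 → max 14
8 14 13 → max 14
14 13 7 → max 14
13 7 15 → max 15
7 15 9 → max 15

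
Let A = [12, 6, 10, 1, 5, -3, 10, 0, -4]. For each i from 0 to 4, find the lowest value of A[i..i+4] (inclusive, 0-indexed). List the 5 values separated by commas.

12 6 10 1 5 → min 1
6 10 1 5 -3 → min -3
10 1 5 -3 10 → min -3
1 5 -3 10 0 → min -3
5 -3 10 0 -4 → min -4

1, -3, -3, -3, -4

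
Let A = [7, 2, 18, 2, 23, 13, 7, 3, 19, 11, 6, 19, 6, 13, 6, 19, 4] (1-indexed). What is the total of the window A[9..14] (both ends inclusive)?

Elements at indices 9..14: 19, 11, 6, 19, 6, 13
sum(19, 11, 6, 19, 6, 13) = 74

74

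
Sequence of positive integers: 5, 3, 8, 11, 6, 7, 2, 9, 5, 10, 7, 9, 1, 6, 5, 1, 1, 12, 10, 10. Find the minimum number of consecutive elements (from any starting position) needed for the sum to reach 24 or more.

add 5: running sum 5 < 24
add 3: running sum 8 < 24
add 8: running sum 16 < 24
end 3: [5, 3, 8, 11] sum 27, len 4
end 4: [8, 11, 6] sum 25, len 3
end 5: [11, 6, 7] sum 24, len 3
end 6: [11, 6, 7, 2] sum 26, len 4
end 7: [6, 7, 2, 9] sum 24, len 4
end 8: [6, 7, 2, 9, 5] sum 29, len 5
end 9: [9, 5, 10] sum 24, len 3
end 10: [9, 5, 10, 7] sum 31, len 4
end 11: [10, 7, 9] sum 26, len 3
end 12: [10, 7, 9, 1] sum 27, len 4
end 13: [10, 7, 9, 1, 6] sum 33, len 5
end 14: [7, 9, 1, 6, 5] sum 28, len 5
end 15: [7, 9, 1, 6, 5, 1] sum 29, len 6
end 16: [7, 9, 1, 6, 5, 1, 1] sum 30, len 7
end 17: [6, 5, 1, 1, 12] sum 25, len 5
end 18: [1, 1, 12, 10] sum 24, len 4
end 19: [12, 10, 10] sum 32, len 3
Shortest qualifying length: 3.

3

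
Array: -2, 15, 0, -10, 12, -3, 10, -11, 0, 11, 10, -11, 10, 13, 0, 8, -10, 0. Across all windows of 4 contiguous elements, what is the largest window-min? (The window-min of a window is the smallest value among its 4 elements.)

Window mins for each of the 15 positions:
[-2, 15, 0, -10] → min -10
[15, 0, -10, 12] → min -10
[0, -10, 12, -3] → min -10
[-10, 12, -3, 10] → min -10
[12, -3, 10, -11] → min -11
[-3, 10, -11, 0] → min -11
[10, -11, 0, 11] → min -11
[-11, 0, 11, 10] → min -11
[0, 11, 10, -11] → min -11
[11, 10, -11, 10] → min -11
[10, -11, 10, 13] → min -11
[-11, 10, 13, 0] → min -11
[10, 13, 0, 8] → min 0
[13, 0, 8, -10] → min -10
[0, 8, -10, 0] → min -10
Largest of these is 0.

0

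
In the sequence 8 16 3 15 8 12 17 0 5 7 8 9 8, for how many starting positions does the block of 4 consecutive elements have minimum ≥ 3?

6

[8, 16, 3, 15] → min 3  ≥ 3 ✓
[16, 3, 15, 8] → min 3  ≥ 3 ✓
[3, 15, 8, 12] → min 3  ≥ 3 ✓
[15, 8, 12, 17] → min 8  ≥ 3 ✓
[8, 12, 17, 0] → min 0
[12, 17, 0, 5] → min 0
[17, 0, 5, 7] → min 0
[0, 5, 7, 8] → min 0
[5, 7, 8, 9] → min 5  ≥ 3 ✓
[7, 8, 9, 8] → min 7  ≥ 3 ✓
6 windows satisfy the condition.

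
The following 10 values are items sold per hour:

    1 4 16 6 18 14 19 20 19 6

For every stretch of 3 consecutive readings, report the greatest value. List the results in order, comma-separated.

Sliding a size-3 window across the 10 values:
[1, 4, 16] → max 16
[4, 16, 6] → max 16
[16, 6, 18] → max 18
[6, 18, 14] → max 18
[18, 14, 19] → max 19
[14, 19, 20] → max 20
[19, 20, 19] → max 20
[20, 19, 6] → max 20

16, 16, 18, 18, 19, 20, 20, 20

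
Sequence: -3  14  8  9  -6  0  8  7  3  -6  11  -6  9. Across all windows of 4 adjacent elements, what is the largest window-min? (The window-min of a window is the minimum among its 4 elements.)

-3 14 8 9 → min -3
14 8 9 -6 → min -6
8 9 -6 0 → min -6
9 -6 0 8 → min -6
-6 0 8 7 → min -6
0 8 7 3 → min 0
8 7 3 -6 → min -6
7 3 -6 11 → min -6
3 -6 11 -6 → min -6
-6 11 -6 9 → min -6
Largest of these is 0.

0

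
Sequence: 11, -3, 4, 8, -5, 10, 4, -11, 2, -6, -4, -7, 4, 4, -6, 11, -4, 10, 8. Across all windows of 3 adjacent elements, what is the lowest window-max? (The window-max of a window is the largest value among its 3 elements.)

(11, -3, 4) → max 11
(-3, 4, 8) → max 8
(4, 8, -5) → max 8
(8, -5, 10) → max 10
(-5, 10, 4) → max 10
(10, 4, -11) → max 10
(4, -11, 2) → max 4
(-11, 2, -6) → max 2
(2, -6, -4) → max 2
(-6, -4, -7) → max -4
(-4, -7, 4) → max 4
(-7, 4, 4) → max 4
(4, 4, -6) → max 4
(4, -6, 11) → max 11
(-6, 11, -4) → max 11
(11, -4, 10) → max 11
(-4, 10, 8) → max 10
Lowest of these is -4.

-4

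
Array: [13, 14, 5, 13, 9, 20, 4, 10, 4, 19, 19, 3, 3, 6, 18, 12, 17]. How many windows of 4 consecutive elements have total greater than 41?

(13, 14, 5, 13) → sum 45  > 41 ✓
(14, 5, 13, 9) → sum 41
(5, 13, 9, 20) → sum 47  > 41 ✓
(13, 9, 20, 4) → sum 46  > 41 ✓
(9, 20, 4, 10) → sum 43  > 41 ✓
(20, 4, 10, 4) → sum 38
(4, 10, 4, 19) → sum 37
(10, 4, 19, 19) → sum 52  > 41 ✓
(4, 19, 19, 3) → sum 45  > 41 ✓
(19, 19, 3, 3) → sum 44  > 41 ✓
(19, 3, 3, 6) → sum 31
(3, 3, 6, 18) → sum 30
(3, 6, 18, 12) → sum 39
(6, 18, 12, 17) → sum 53  > 41 ✓
8 windows satisfy the condition.

8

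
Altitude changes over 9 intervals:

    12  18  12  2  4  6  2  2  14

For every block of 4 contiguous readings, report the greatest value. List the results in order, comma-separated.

12 18 12 2 → max 18
18 12 2 4 → max 18
12 2 4 6 → max 12
2 4 6 2 → max 6
4 6 2 2 → max 6
6 2 2 14 → max 14

18, 18, 12, 6, 6, 14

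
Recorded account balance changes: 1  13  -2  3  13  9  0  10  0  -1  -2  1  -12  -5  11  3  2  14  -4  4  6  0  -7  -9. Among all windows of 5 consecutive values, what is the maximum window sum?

[1, 13, -2, 3, 13] → sum 28
[13, -2, 3, 13, 9] → sum 36
[-2, 3, 13, 9, 0] → sum 23
[3, 13, 9, 0, 10] → sum 35
[13, 9, 0, 10, 0] → sum 32
[9, 0, 10, 0, -1] → sum 18
[0, 10, 0, -1, -2] → sum 7
[10, 0, -1, -2, 1] → sum 8
[0, -1, -2, 1, -12] → sum -14
[-1, -2, 1, -12, -5] → sum -19
[-2, 1, -12, -5, 11] → sum -7
[1, -12, -5, 11, 3] → sum -2
[-12, -5, 11, 3, 2] → sum -1
[-5, 11, 3, 2, 14] → sum 25
[11, 3, 2, 14, -4] → sum 26
[3, 2, 14, -4, 4] → sum 19
[2, 14, -4, 4, 6] → sum 22
[14, -4, 4, 6, 0] → sum 20
[-4, 4, 6, 0, -7] → sum -1
[4, 6, 0, -7, -9] → sum -6
Maximum of these is 36.

36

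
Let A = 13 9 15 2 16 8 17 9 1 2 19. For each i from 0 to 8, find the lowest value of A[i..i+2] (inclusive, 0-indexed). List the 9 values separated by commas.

13 9 15 → min 9
9 15 2 → min 2
15 2 16 → min 2
2 16 8 → min 2
16 8 17 → min 8
8 17 9 → min 8
17 9 1 → min 1
9 1 2 → min 1
1 2 19 → min 1

9, 2, 2, 2, 8, 8, 1, 1, 1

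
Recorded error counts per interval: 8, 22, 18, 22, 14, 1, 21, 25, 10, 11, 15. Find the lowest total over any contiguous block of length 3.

Window sums for each of the 9 positions:
8 22 18 → sum 48
22 18 22 → sum 62
18 22 14 → sum 54
22 14 1 → sum 37
14 1 21 → sum 36
1 21 25 → sum 47
21 25 10 → sum 56
25 10 11 → sum 46
10 11 15 → sum 36
Lowest of these is 36.

36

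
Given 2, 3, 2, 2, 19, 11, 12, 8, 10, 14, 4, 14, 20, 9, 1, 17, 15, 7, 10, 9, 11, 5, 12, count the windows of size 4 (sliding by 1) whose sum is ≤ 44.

[2, 3, 2, 2] → sum 9  ≤ 44 ✓
[3, 2, 2, 19] → sum 26  ≤ 44 ✓
[2, 2, 19, 11] → sum 34  ≤ 44 ✓
[2, 19, 11, 12] → sum 44  ≤ 44 ✓
[19, 11, 12, 8] → sum 50
[11, 12, 8, 10] → sum 41  ≤ 44 ✓
[12, 8, 10, 14] → sum 44  ≤ 44 ✓
[8, 10, 14, 4] → sum 36  ≤ 44 ✓
[10, 14, 4, 14] → sum 42  ≤ 44 ✓
[14, 4, 14, 20] → sum 52
[4, 14, 20, 9] → sum 47
[14, 20, 9, 1] → sum 44  ≤ 44 ✓
[20, 9, 1, 17] → sum 47
[9, 1, 17, 15] → sum 42  ≤ 44 ✓
[1, 17, 15, 7] → sum 40  ≤ 44 ✓
[17, 15, 7, 10] → sum 49
[15, 7, 10, 9] → sum 41  ≤ 44 ✓
[7, 10, 9, 11] → sum 37  ≤ 44 ✓
[10, 9, 11, 5] → sum 35  ≤ 44 ✓
[9, 11, 5, 12] → sum 37  ≤ 44 ✓
15 windows satisfy the condition.

15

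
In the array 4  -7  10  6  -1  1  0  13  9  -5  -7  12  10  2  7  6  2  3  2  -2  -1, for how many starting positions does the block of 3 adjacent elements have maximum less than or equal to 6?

4 -7 10 → max 10
-7 10 6 → max 10
10 6 -1 → max 10
6 -1 1 → max 6  ≤ 6 ✓
-1 1 0 → max 1  ≤ 6 ✓
1 0 13 → max 13
0 13 9 → max 13
13 9 -5 → max 13
9 -5 -7 → max 9
-5 -7 12 → max 12
-7 12 10 → max 12
12 10 2 → max 12
10 2 7 → max 10
2 7 6 → max 7
7 6 2 → max 7
6 2 3 → max 6  ≤ 6 ✓
2 3 2 → max 3  ≤ 6 ✓
3 2 -2 → max 3  ≤ 6 ✓
2 -2 -1 → max 2  ≤ 6 ✓
6 windows satisfy the condition.

6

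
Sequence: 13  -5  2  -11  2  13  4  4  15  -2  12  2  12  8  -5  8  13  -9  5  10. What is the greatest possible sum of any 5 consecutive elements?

39

[13, -5, 2, -11, 2] → sum 1
[-5, 2, -11, 2, 13] → sum 1
[2, -11, 2, 13, 4] → sum 10
[-11, 2, 13, 4, 4] → sum 12
[2, 13, 4, 4, 15] → sum 38
[13, 4, 4, 15, -2] → sum 34
[4, 4, 15, -2, 12] → sum 33
[4, 15, -2, 12, 2] → sum 31
[15, -2, 12, 2, 12] → sum 39
[-2, 12, 2, 12, 8] → sum 32
[12, 2, 12, 8, -5] → sum 29
[2, 12, 8, -5, 8] → sum 25
[12, 8, -5, 8, 13] → sum 36
[8, -5, 8, 13, -9] → sum 15
[-5, 8, 13, -9, 5] → sum 12
[8, 13, -9, 5, 10] → sum 27
Greatest of these is 39.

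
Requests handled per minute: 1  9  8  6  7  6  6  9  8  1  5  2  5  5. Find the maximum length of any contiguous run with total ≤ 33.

6

add 1: [1] sum 1, len 1
add 9: [1, 9] sum 10, len 2
add 8: [1, 9, 8] sum 18, len 3
add 6: [1, 9, 8, 6] sum 24, len 4
add 7: [1, 9, 8, 6, 7] sum 31, len 5
add 6: [8, 6, 7, 6] sum 27, len 4
add 6: [8, 6, 7, 6, 6] sum 33, len 5
add 9: [7, 6, 6, 9] sum 28, len 4
add 8: [6, 6, 9, 8] sum 29, len 4
add 1: [6, 6, 9, 8, 1] sum 30, len 5
add 5: [6, 9, 8, 1, 5] sum 29, len 5
add 2: [6, 9, 8, 1, 5, 2] sum 31, len 6
add 5: [9, 8, 1, 5, 2, 5] sum 30, len 6
add 5: [8, 1, 5, 2, 5, 5] sum 26, len 6
Longest length seen: 6.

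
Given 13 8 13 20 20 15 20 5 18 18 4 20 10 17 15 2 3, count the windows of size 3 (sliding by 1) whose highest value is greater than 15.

13

[13, 8, 13] → max 13
[8, 13, 20] → max 20  > 15 ✓
[13, 20, 20] → max 20  > 15 ✓
[20, 20, 15] → max 20  > 15 ✓
[20, 15, 20] → max 20  > 15 ✓
[15, 20, 5] → max 20  > 15 ✓
[20, 5, 18] → max 20  > 15 ✓
[5, 18, 18] → max 18  > 15 ✓
[18, 18, 4] → max 18  > 15 ✓
[18, 4, 20] → max 20  > 15 ✓
[4, 20, 10] → max 20  > 15 ✓
[20, 10, 17] → max 20  > 15 ✓
[10, 17, 15] → max 17  > 15 ✓
[17, 15, 2] → max 17  > 15 ✓
[15, 2, 3] → max 15
13 windows satisfy the condition.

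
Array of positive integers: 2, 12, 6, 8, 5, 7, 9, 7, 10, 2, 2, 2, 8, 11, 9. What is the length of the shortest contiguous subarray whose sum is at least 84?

add 2: running sum 2 < 84
add 12: running sum 14 < 84
add 6: running sum 20 < 84
add 8: running sum 28 < 84
add 5: running sum 33 < 84
add 7: running sum 40 < 84
add 9: running sum 49 < 84
add 7: running sum 56 < 84
add 10: running sum 66 < 84
add 2: running sum 68 < 84
add 2: running sum 70 < 84
add 2: running sum 72 < 84
add 8: running sum 80 < 84
end 13: [12, 6, 8, 5, 7, 9, 7, 10, 2, 2, 2, 8, 11] sum 89, len 13
end 14: [6, 8, 5, 7, 9, 7, 10, 2, 2, 2, 8, 11, 9] sum 86, len 13
Shortest qualifying length: 13.

13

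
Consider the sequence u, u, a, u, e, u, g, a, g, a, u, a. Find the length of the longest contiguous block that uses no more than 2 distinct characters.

[u] 1 distinct, len 1
[u, u] 1 distinct, len 2
[u, u, a] 2 distinct, len 3
[u, u, a, u] 2 distinct, len 4
[u, e] 2 distinct, len 2
[u, e, u] 2 distinct, len 3
[u, g] 2 distinct, len 2
[g, a] 2 distinct, len 2
[g, a, g] 2 distinct, len 3
[g, a, g, a] 2 distinct, len 4
[a, u] 2 distinct, len 2
[a, u, a] 2 distinct, len 3
Longest length with ≤2 distinct: 4.

4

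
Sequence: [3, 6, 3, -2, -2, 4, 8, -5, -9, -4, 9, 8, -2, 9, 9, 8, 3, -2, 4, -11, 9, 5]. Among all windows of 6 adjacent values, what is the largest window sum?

3 6 3 -2 -2 4 → sum 12
6 3 -2 -2 4 8 → sum 17
3 -2 -2 4 8 -5 → sum 6
-2 -2 4 8 -5 -9 → sum -6
-2 4 8 -5 -9 -4 → sum -8
4 8 -5 -9 -4 9 → sum 3
8 -5 -9 -4 9 8 → sum 7
-5 -9 -4 9 8 -2 → sum -3
-9 -4 9 8 -2 9 → sum 11
-4 9 8 -2 9 9 → sum 29
9 8 -2 9 9 8 → sum 41
8 -2 9 9 8 3 → sum 35
-2 9 9 8 3 -2 → sum 25
9 9 8 3 -2 4 → sum 31
9 8 3 -2 4 -11 → sum 11
8 3 -2 4 -11 9 → sum 11
3 -2 4 -11 9 5 → sum 8
Largest of these is 41.

41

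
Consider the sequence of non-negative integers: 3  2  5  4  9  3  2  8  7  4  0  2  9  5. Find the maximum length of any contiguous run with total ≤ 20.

5

add 3: [3] sum 3, len 1
add 2: [3, 2] sum 5, len 2
add 5: [3, 2, 5] sum 10, len 3
add 4: [3, 2, 5, 4] sum 14, len 4
add 9: [2, 5, 4, 9] sum 20, len 4
add 3: [4, 9, 3] sum 16, len 3
add 2: [4, 9, 3, 2] sum 18, len 4
add 8: [3, 2, 8] sum 13, len 3
add 7: [3, 2, 8, 7] sum 20, len 4
add 4: [8, 7, 4] sum 19, len 3
add 0: [8, 7, 4, 0] sum 19, len 4
add 2: [7, 4, 0, 2] sum 13, len 4
add 9: [4, 0, 2, 9] sum 15, len 4
add 5: [4, 0, 2, 9, 5] sum 20, len 5
Longest length seen: 5.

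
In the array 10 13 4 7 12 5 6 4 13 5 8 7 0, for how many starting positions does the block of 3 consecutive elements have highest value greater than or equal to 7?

10

(10, 13, 4) → max 13  ≥ 7 ✓
(13, 4, 7) → max 13  ≥ 7 ✓
(4, 7, 12) → max 12  ≥ 7 ✓
(7, 12, 5) → max 12  ≥ 7 ✓
(12, 5, 6) → max 12  ≥ 7 ✓
(5, 6, 4) → max 6
(6, 4, 13) → max 13  ≥ 7 ✓
(4, 13, 5) → max 13  ≥ 7 ✓
(13, 5, 8) → max 13  ≥ 7 ✓
(5, 8, 7) → max 8  ≥ 7 ✓
(8, 7, 0) → max 8  ≥ 7 ✓
10 windows satisfy the condition.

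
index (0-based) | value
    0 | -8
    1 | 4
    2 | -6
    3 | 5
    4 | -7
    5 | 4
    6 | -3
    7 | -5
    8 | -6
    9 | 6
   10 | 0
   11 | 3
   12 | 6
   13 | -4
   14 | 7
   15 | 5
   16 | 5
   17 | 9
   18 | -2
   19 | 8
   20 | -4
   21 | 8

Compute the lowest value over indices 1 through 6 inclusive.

-7

Elements at indices 1..6: 4, -6, 5, -7, 4, -3
min(4, -6, 5, -7, 4, -3) = -7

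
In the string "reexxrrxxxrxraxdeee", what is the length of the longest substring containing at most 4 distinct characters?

add r: window [r] (1 distinct), len 1
add e: window [r, e] (2 distinct), len 2
add e: window [r, e, e] (2 distinct), len 3
add x: window [r, e, e, x] (3 distinct), len 4
add x: window [r, e, e, x, x] (3 distinct), len 5
add r: window [r, e, e, x, x, r] (3 distinct), len 6
add r: window [r, e, e, x, x, r, r] (3 distinct), len 7
add x: window [r, e, e, x, x, r, r, x] (3 distinct), len 8
add x: window [r, e, e, x, x, r, r, x, x] (3 distinct), len 9
add x: window [r, e, e, x, x, r, r, x, x, x] (3 distinct), len 10
add r: window [r, e, e, x, x, r, r, x, x, x, r] (3 distinct), len 11
add x: window [r, e, e, x, x, r, r, x, x, x, r, x] (3 distinct), len 12
add r: window [r, e, e, x, x, r, r, x, x, x, r, x, r] (3 distinct), len 13
add a: window [r, e, e, x, x, r, r, x, x, x, r, x, r, a] (4 distinct), len 14
add x: window [r, e, e, x, x, r, r, x, x, x, r, x, r, a, x] (4 distinct), len 15
add d: window [x, x, r, r, x, x, x, r, x, r, a, x, d] (4 distinct), len 13
add e: window [a, x, d, e] (4 distinct), len 4
add e: window [a, x, d, e, e] (4 distinct), len 5
add e: window [a, x, d, e, e, e] (4 distinct), len 6
Longest length with ≤4 distinct: 15.

15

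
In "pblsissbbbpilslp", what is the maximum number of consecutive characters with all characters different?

add p: [p] len 1
add b: [p, b] len 2
add l: [p, b, l] len 3
add s: [p, b, l, s] len 4
add i: [p, b, l, s, i] len 5
add s (repeat s, move left end past it): [i, s] len 2
add s (repeat s, move left end past it): [s] len 1
add b: [s, b] len 2
add b (repeat b, move left end past it): [b] len 1
add b (repeat b, move left end past it): [b] len 1
add p: [b, p] len 2
add i: [b, p, i] len 3
add l: [b, p, i, l] len 4
add s: [b, p, i, l, s] len 5
add l (repeat l, move left end past it): [s, l] len 2
add p: [s, l, p] len 3
Longest all-distinct length: 5.

5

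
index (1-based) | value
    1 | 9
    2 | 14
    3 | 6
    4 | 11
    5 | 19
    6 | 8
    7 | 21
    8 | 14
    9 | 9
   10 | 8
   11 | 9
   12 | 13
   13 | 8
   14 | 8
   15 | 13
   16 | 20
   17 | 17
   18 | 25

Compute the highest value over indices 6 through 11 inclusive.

21

Elements at indices 6..11: 8, 21, 14, 9, 8, 9
max(8, 21, 14, 9, 8, 9) = 21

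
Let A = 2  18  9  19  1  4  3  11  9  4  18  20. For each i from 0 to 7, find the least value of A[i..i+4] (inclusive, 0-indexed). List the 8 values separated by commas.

1, 1, 1, 1, 1, 3, 3, 4

Sliding a size-5 window across the 12 values:
(2, 18, 9, 19, 1) → min 1
(18, 9, 19, 1, 4) → min 1
(9, 19, 1, 4, 3) → min 1
(19, 1, 4, 3, 11) → min 1
(1, 4, 3, 11, 9) → min 1
(4, 3, 11, 9, 4) → min 3
(3, 11, 9, 4, 18) → min 3
(11, 9, 4, 18, 20) → min 4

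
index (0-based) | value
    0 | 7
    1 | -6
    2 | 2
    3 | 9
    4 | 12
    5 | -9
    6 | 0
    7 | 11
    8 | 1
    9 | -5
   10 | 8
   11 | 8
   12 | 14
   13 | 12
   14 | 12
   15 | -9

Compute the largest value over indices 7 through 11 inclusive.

Elements at indices 7..11: 11, 1, -5, 8, 8
max(11, 1, -5, 8, 8) = 11

11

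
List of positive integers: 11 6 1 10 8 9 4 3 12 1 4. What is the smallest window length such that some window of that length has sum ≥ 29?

add 11: running sum 11 < 29
add 6: running sum 17 < 29
add 1: running sum 18 < 29
add 10: running sum 28 < 29
end 4: [11, 6, 1, 10, 8] sum 36, len 5
end 5: [6, 1, 10, 8, 9] sum 34, len 5
end 6: [10, 8, 9, 4] sum 31, len 4
end 7: [10, 8, 9, 4, 3] sum 34, len 5
end 8: [8, 9, 4, 3, 12] sum 36, len 5
end 9: [9, 4, 3, 12, 1] sum 29, len 5
end 10: [9, 4, 3, 12, 1, 4] sum 33, len 6
Shortest qualifying length: 4.

4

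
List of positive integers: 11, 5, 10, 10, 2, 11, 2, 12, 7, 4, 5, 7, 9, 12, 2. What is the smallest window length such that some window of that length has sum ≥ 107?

14

add 11: running sum 11 < 107
add 5: running sum 16 < 107
add 10: running sum 26 < 107
add 10: running sum 36 < 107
add 2: running sum 38 < 107
add 11: running sum 49 < 107
add 2: running sum 51 < 107
add 12: running sum 63 < 107
add 7: running sum 70 < 107
add 4: running sum 74 < 107
add 5: running sum 79 < 107
add 7: running sum 86 < 107
add 9: running sum 95 < 107
add 12: shortest ending here [11, 5, 10, 10, 2, 11, 2, 12, 7, 4, 5, 7, 9, 12] sum 107, len 14
add 2: shortest ending here [11, 5, 10, 10, 2, 11, 2, 12, 7, 4, 5, 7, 9, 12, 2] sum 109, len 15
Shortest qualifying length: 14.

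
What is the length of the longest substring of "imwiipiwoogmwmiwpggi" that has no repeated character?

5

add i: [i] len 1
add m: [i, m] len 2
add w: [i, m, w] len 3
add i (repeat i, move left end past it): [m, w, i] len 3
add i (repeat i, move left end past it): [i] len 1
add p: [i, p] len 2
add i (repeat i, move left end past it): [p, i] len 2
add w: [p, i, w] len 3
add o: [p, i, w, o] len 4
add o (repeat o, move left end past it): [o] len 1
add g: [o, g] len 2
add m: [o, g, m] len 3
add w: [o, g, m, w] len 4
add m (repeat m, move left end past it): [w, m] len 2
add i: [w, m, i] len 3
add w (repeat w, move left end past it): [m, i, w] len 3
add p: [m, i, w, p] len 4
add g: [m, i, w, p, g] len 5
add g (repeat g, move left end past it): [g] len 1
add i: [g, i] len 2
Longest all-distinct length: 5.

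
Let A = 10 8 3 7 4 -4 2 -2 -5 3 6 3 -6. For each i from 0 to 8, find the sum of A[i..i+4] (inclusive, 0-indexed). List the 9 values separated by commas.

(10, 8, 3, 7, 4) → sum 32
(8, 3, 7, 4, -4) → sum 18
(3, 7, 4, -4, 2) → sum 12
(7, 4, -4, 2, -2) → sum 7
(4, -4, 2, -2, -5) → sum -5
(-4, 2, -2, -5, 3) → sum -6
(2, -2, -5, 3, 6) → sum 4
(-2, -5, 3, 6, 3) → sum 5
(-5, 3, 6, 3, -6) → sum 1

32, 18, 12, 7, -5, -6, 4, 5, 1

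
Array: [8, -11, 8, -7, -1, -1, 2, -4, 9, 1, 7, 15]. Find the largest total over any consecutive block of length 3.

23

8 -11 8 → sum 5
-11 8 -7 → sum -10
8 -7 -1 → sum 0
-7 -1 -1 → sum -9
-1 -1 2 → sum 0
-1 2 -4 → sum -3
2 -4 9 → sum 7
-4 9 1 → sum 6
9 1 7 → sum 17
1 7 15 → sum 23
Largest of these is 23.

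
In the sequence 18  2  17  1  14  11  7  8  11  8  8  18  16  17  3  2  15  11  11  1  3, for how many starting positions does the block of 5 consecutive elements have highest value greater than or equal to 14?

18 2 17 1 14 → max 18  ≥ 14 ✓
2 17 1 14 11 → max 17  ≥ 14 ✓
17 1 14 11 7 → max 17  ≥ 14 ✓
1 14 11 7 8 → max 14  ≥ 14 ✓
14 11 7 8 11 → max 14  ≥ 14 ✓
11 7 8 11 8 → max 11
7 8 11 8 8 → max 11
8 11 8 8 18 → max 18  ≥ 14 ✓
11 8 8 18 16 → max 18  ≥ 14 ✓
8 8 18 16 17 → max 18  ≥ 14 ✓
8 18 16 17 3 → max 18  ≥ 14 ✓
18 16 17 3 2 → max 18  ≥ 14 ✓
16 17 3 2 15 → max 17  ≥ 14 ✓
17 3 2 15 11 → max 17  ≥ 14 ✓
3 2 15 11 11 → max 15  ≥ 14 ✓
2 15 11 11 1 → max 15  ≥ 14 ✓
15 11 11 1 3 → max 15  ≥ 14 ✓
15 windows satisfy the condition.

15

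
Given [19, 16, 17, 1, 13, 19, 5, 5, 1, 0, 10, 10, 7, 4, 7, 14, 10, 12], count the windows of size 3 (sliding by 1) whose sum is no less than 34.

19 16 17 → sum 52  ≥ 34 ✓
16 17 1 → sum 34  ≥ 34 ✓
17 1 13 → sum 31
1 13 19 → sum 33
13 19 5 → sum 37  ≥ 34 ✓
19 5 5 → sum 29
5 5 1 → sum 11
5 1 0 → sum 6
1 0 10 → sum 11
0 10 10 → sum 20
10 10 7 → sum 27
10 7 4 → sum 21
7 4 7 → sum 18
4 7 14 → sum 25
7 14 10 → sum 31
14 10 12 → sum 36  ≥ 34 ✓
4 windows satisfy the condition.

4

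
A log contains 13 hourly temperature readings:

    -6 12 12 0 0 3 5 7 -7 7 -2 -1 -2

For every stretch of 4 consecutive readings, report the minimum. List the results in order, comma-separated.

-6 12 12 0 → min -6
12 12 0 0 → min 0
12 0 0 3 → min 0
0 0 3 5 → min 0
0 3 5 7 → min 0
3 5 7 -7 → min -7
5 7 -7 7 → min -7
7 -7 7 -2 → min -7
-7 7 -2 -1 → min -7
7 -2 -1 -2 → min -2

-6, 0, 0, 0, 0, -7, -7, -7, -7, -2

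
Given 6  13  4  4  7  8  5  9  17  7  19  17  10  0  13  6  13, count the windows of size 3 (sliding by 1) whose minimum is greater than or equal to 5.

8

[6, 13, 4] → min 4
[13, 4, 4] → min 4
[4, 4, 7] → min 4
[4, 7, 8] → min 4
[7, 8, 5] → min 5  ≥ 5 ✓
[8, 5, 9] → min 5  ≥ 5 ✓
[5, 9, 17] → min 5  ≥ 5 ✓
[9, 17, 7] → min 7  ≥ 5 ✓
[17, 7, 19] → min 7  ≥ 5 ✓
[7, 19, 17] → min 7  ≥ 5 ✓
[19, 17, 10] → min 10  ≥ 5 ✓
[17, 10, 0] → min 0
[10, 0, 13] → min 0
[0, 13, 6] → min 0
[13, 6, 13] → min 6  ≥ 5 ✓
8 windows satisfy the condition.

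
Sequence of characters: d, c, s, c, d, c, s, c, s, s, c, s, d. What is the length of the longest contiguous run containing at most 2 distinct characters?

Extend right; when distinct count exceeds 2, shrink from the left:
[d] 1 distinct, len 1
[d, c] 2 distinct, len 2
[c, s] 2 distinct, len 2
[c, s, c] 2 distinct, len 3
[c, d] 2 distinct, len 2
[c, d, c] 2 distinct, len 3
[c, s] 2 distinct, len 2
[c, s, c] 2 distinct, len 3
[c, s, c, s] 2 distinct, len 4
[c, s, c, s, s] 2 distinct, len 5
[c, s, c, s, s, c] 2 distinct, len 6
[c, s, c, s, s, c, s] 2 distinct, len 7
[s, d] 2 distinct, len 2
Longest length with ≤2 distinct: 7.

7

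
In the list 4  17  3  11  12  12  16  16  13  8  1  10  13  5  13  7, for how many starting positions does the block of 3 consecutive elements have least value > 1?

[4, 17, 3] → min 3  > 1 ✓
[17, 3, 11] → min 3  > 1 ✓
[3, 11, 12] → min 3  > 1 ✓
[11, 12, 12] → min 11  > 1 ✓
[12, 12, 16] → min 12  > 1 ✓
[12, 16, 16] → min 12  > 1 ✓
[16, 16, 13] → min 13  > 1 ✓
[16, 13, 8] → min 8  > 1 ✓
[13, 8, 1] → min 1
[8, 1, 10] → min 1
[1, 10, 13] → min 1
[10, 13, 5] → min 5  > 1 ✓
[13, 5, 13] → min 5  > 1 ✓
[5, 13, 7] → min 5  > 1 ✓
11 windows satisfy the condition.

11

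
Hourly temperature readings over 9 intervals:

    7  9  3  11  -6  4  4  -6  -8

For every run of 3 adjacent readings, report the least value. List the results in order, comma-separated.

7 9 3 → min 3
9 3 11 → min 3
3 11 -6 → min -6
11 -6 4 → min -6
-6 4 4 → min -6
4 4 -6 → min -6
4 -6 -8 → min -8

3, 3, -6, -6, -6, -6, -8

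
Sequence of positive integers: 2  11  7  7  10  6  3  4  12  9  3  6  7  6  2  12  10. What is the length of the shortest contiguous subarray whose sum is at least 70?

add 2: running sum 2 < 70
add 11: running sum 13 < 70
add 7: running sum 20 < 70
add 7: running sum 27 < 70
add 10: running sum 37 < 70
add 6: running sum 43 < 70
add 3: running sum 46 < 70
add 4: running sum 50 < 70
add 12: running sum 62 < 70
end 9: [2, 11, 7, 7, 10, 6, 3, 4, 12, 9] sum 71, len 10
end 10: [11, 7, 7, 10, 6, 3, 4, 12, 9, 3] sum 72, len 10
end 11: [11, 7, 7, 10, 6, 3, 4, 12, 9, 3, 6] sum 78, len 11
end 12: [7, 7, 10, 6, 3, 4, 12, 9, 3, 6, 7] sum 74, len 11
end 13: [7, 10, 6, 3, 4, 12, 9, 3, 6, 7, 6] sum 73, len 11
end 14: [7, 10, 6, 3, 4, 12, 9, 3, 6, 7, 6, 2] sum 75, len 12
end 15: [6, 3, 4, 12, 9, 3, 6, 7, 6, 2, 12] sum 70, len 11
end 16: [4, 12, 9, 3, 6, 7, 6, 2, 12, 10] sum 71, len 10
Shortest qualifying length: 10.

10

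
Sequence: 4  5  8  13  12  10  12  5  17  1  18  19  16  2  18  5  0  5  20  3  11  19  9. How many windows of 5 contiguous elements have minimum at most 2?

[4, 5, 8, 13, 12] → min 4
[5, 8, 13, 12, 10] → min 5
[8, 13, 12, 10, 12] → min 8
[13, 12, 10, 12, 5] → min 5
[12, 10, 12, 5, 17] → min 5
[10, 12, 5, 17, 1] → min 1  ≤ 2 ✓
[12, 5, 17, 1, 18] → min 1  ≤ 2 ✓
[5, 17, 1, 18, 19] → min 1  ≤ 2 ✓
[17, 1, 18, 19, 16] → min 1  ≤ 2 ✓
[1, 18, 19, 16, 2] → min 1  ≤ 2 ✓
[18, 19, 16, 2, 18] → min 2  ≤ 2 ✓
[19, 16, 2, 18, 5] → min 2  ≤ 2 ✓
[16, 2, 18, 5, 0] → min 0  ≤ 2 ✓
[2, 18, 5, 0, 5] → min 0  ≤ 2 ✓
[18, 5, 0, 5, 20] → min 0  ≤ 2 ✓
[5, 0, 5, 20, 3] → min 0  ≤ 2 ✓
[0, 5, 20, 3, 11] → min 0  ≤ 2 ✓
[5, 20, 3, 11, 19] → min 3
[20, 3, 11, 19, 9] → min 3
12 windows satisfy the condition.

12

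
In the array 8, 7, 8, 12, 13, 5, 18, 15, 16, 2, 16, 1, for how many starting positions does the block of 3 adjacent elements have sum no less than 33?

6

(8, 7, 8) → sum 23
(7, 8, 12) → sum 27
(8, 12, 13) → sum 33  ≥ 33 ✓
(12, 13, 5) → sum 30
(13, 5, 18) → sum 36  ≥ 33 ✓
(5, 18, 15) → sum 38  ≥ 33 ✓
(18, 15, 16) → sum 49  ≥ 33 ✓
(15, 16, 2) → sum 33  ≥ 33 ✓
(16, 2, 16) → sum 34  ≥ 33 ✓
(2, 16, 1) → sum 19
6 windows satisfy the condition.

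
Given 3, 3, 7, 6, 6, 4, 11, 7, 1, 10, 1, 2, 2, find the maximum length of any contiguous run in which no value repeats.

[3] len 1
[3] len 1
[3, 7] len 2
[3, 7, 6] len 3
[6] len 1
[6, 4] len 2
[6, 4, 11] len 3
[6, 4, 11, 7] len 4
[6, 4, 11, 7, 1] len 5
[6, 4, 11, 7, 1, 10] len 6
[10, 1] len 2
[10, 1, 2] len 3
[2] len 1
Longest all-distinct length: 6.

6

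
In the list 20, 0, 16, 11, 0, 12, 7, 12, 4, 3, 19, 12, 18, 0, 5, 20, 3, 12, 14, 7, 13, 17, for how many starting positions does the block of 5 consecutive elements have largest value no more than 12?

3

[20, 0, 16, 11, 0] → max 20
[0, 16, 11, 0, 12] → max 16
[16, 11, 0, 12, 7] → max 16
[11, 0, 12, 7, 12] → max 12  ≤ 12 ✓
[0, 12, 7, 12, 4] → max 12  ≤ 12 ✓
[12, 7, 12, 4, 3] → max 12  ≤ 12 ✓
[7, 12, 4, 3, 19] → max 19
[12, 4, 3, 19, 12] → max 19
[4, 3, 19, 12, 18] → max 19
[3, 19, 12, 18, 0] → max 19
[19, 12, 18, 0, 5] → max 19
[12, 18, 0, 5, 20] → max 20
[18, 0, 5, 20, 3] → max 20
[0, 5, 20, 3, 12] → max 20
[5, 20, 3, 12, 14] → max 20
[20, 3, 12, 14, 7] → max 20
[3, 12, 14, 7, 13] → max 14
[12, 14, 7, 13, 17] → max 17
3 windows satisfy the condition.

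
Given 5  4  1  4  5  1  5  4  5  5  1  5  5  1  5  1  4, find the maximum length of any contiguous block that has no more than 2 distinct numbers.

8

add 5: window [5] (1 distinct), len 1
add 4: window [5, 4] (2 distinct), len 2
add 1: window [4, 1] (2 distinct), len 2
add 4: window [4, 1, 4] (2 distinct), len 3
add 5: window [4, 5] (2 distinct), len 2
add 1: window [5, 1] (2 distinct), len 2
add 5: window [5, 1, 5] (2 distinct), len 3
add 4: window [5, 4] (2 distinct), len 2
add 5: window [5, 4, 5] (2 distinct), len 3
add 5: window [5, 4, 5, 5] (2 distinct), len 4
add 1: window [5, 5, 1] (2 distinct), len 3
add 5: window [5, 5, 1, 5] (2 distinct), len 4
add 5: window [5, 5, 1, 5, 5] (2 distinct), len 5
add 1: window [5, 5, 1, 5, 5, 1] (2 distinct), len 6
add 5: window [5, 5, 1, 5, 5, 1, 5] (2 distinct), len 7
add 1: window [5, 5, 1, 5, 5, 1, 5, 1] (2 distinct), len 8
add 4: window [1, 4] (2 distinct), len 2
Longest length with ≤2 distinct: 8.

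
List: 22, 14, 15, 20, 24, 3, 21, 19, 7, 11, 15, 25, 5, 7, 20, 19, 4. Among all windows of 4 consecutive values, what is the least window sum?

50

22 14 15 20 → sum 71
14 15 20 24 → sum 73
15 20 24 3 → sum 62
20 24 3 21 → sum 68
24 3 21 19 → sum 67
3 21 19 7 → sum 50
21 19 7 11 → sum 58
19 7 11 15 → sum 52
7 11 15 25 → sum 58
11 15 25 5 → sum 56
15 25 5 7 → sum 52
25 5 7 20 → sum 57
5 7 20 19 → sum 51
7 20 19 4 → sum 50
Least of these is 50.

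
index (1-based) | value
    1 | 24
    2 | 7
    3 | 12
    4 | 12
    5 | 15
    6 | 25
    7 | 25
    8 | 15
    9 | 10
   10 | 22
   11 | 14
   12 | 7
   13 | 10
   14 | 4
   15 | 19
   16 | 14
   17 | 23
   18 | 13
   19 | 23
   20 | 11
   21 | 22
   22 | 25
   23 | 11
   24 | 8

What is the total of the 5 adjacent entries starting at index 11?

Elements at indices 11..15: 14, 7, 10, 4, 19
sum(14, 7, 10, 4, 19) = 54

54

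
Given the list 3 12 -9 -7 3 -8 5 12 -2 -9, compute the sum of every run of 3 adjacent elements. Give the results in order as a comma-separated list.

6, -4, -13, -12, 0, 9, 15, 1

(3, 12, -9) → sum 6
(12, -9, -7) → sum -4
(-9, -7, 3) → sum -13
(-7, 3, -8) → sum -12
(3, -8, 5) → sum 0
(-8, 5, 12) → sum 9
(5, 12, -2) → sum 15
(12, -2, -9) → sum 1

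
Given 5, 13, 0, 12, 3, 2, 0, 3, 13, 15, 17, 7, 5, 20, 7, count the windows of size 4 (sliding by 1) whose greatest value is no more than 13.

6

5 13 0 12 → max 13  ≤ 13 ✓
13 0 12 3 → max 13  ≤ 13 ✓
0 12 3 2 → max 12  ≤ 13 ✓
12 3 2 0 → max 12  ≤ 13 ✓
3 2 0 3 → max 3  ≤ 13 ✓
2 0 3 13 → max 13  ≤ 13 ✓
0 3 13 15 → max 15
3 13 15 17 → max 17
13 15 17 7 → max 17
15 17 7 5 → max 17
17 7 5 20 → max 20
7 5 20 7 → max 20
6 windows satisfy the condition.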